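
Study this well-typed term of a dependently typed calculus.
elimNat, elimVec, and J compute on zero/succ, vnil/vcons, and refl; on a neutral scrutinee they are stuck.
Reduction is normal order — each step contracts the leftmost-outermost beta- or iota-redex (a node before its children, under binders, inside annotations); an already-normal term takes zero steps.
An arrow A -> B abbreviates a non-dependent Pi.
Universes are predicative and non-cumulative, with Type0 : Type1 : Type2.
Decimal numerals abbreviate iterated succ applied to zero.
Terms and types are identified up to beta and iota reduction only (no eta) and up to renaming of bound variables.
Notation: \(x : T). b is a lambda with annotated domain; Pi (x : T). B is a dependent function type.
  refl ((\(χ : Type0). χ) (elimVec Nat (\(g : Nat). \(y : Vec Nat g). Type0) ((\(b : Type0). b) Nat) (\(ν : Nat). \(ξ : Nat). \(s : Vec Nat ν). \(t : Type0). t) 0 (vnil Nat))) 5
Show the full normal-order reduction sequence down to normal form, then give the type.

normal-order reduction sequence:
  refl ((\(χ : Type0). χ) (elimVec Nat (\(g : Nat). \(y : Vec Nat g). Type0) ((\(b : Type0). b) Nat) (\(ν : Nat). \(ξ : Nat). \(s : Vec Nat ν). \(t : Type0). t) 0 (vnil Nat))) 5
  ~> refl (elimVec Nat (\(χ : Nat). \(g : Vec Nat χ). Type0) ((\(y : Type0). y) Nat) (\(b : Nat). \(ν : Nat). \(ξ : Vec Nat b). \(s : Type0). s) 0 (vnil Nat)) 5
  ~> refl ((\(χ : Type0). χ) Nat) 5
  ~> refl Nat 5
the term's type:
  Eq Nat 5 5


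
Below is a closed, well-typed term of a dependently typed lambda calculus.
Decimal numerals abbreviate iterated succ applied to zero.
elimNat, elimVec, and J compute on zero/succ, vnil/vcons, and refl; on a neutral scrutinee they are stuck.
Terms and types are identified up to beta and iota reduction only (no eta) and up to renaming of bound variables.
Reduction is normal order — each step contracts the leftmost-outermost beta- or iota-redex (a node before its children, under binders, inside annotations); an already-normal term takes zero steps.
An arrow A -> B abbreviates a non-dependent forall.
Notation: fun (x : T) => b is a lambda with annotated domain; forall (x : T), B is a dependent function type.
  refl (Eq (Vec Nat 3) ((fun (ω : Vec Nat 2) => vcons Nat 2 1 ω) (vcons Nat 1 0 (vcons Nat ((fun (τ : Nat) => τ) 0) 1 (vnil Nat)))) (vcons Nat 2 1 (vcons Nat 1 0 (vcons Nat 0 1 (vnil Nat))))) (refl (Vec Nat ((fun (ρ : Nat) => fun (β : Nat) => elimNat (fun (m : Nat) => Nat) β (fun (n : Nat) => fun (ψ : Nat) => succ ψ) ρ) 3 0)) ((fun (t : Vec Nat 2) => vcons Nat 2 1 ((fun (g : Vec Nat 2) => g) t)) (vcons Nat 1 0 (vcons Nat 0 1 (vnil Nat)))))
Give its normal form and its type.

normal form:
  refl (Eq (Vec Nat 3) (vcons Nat 2 1 (vcons Nat 1 0 (vcons Nat 0 1 (vnil Nat)))) (vcons Nat 2 1 (vcons Nat 1 0 (vcons Nat 0 1 (vnil Nat))))) (refl (Vec Nat 3) (vcons Nat 2 1 (vcons Nat 1 0 (vcons Nat 0 1 (vnil Nat)))))
type:
  Eq (Eq (Vec Nat 3) (vcons Nat 2 1 (vcons Nat 1 0 (vcons Nat 0 1 (vnil Nat)))) (vcons Nat 2 1 (vcons Nat 1 0 (vcons Nat 0 1 (vnil Nat))))) (refl (Vec Nat 3) (vcons Nat 2 1 (vcons Nat 1 0 (vcons Nat 0 1 (vnil Nat))))) (refl (Vec Nat 3) (vcons Nat 2 1 (vcons Nat 1 0 (vcons Nat 0 1 (vnil Nat)))))


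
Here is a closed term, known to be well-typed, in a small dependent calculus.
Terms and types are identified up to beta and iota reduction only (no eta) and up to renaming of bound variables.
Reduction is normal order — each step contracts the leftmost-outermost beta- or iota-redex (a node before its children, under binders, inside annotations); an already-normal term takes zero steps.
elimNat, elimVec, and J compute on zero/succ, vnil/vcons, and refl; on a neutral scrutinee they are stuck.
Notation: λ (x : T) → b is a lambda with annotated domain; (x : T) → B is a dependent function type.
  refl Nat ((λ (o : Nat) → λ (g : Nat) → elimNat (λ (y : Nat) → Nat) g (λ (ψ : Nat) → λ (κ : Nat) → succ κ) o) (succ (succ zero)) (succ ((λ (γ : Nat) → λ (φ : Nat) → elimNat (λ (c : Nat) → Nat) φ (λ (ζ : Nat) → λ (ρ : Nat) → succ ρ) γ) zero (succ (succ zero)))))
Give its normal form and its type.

resulting normal form:
  refl Nat (succ (succ (succ (succ (succ zero)))))
inferred type:
  Eq Nat (succ (succ (succ (succ (succ zero))))) (succ (succ (succ (succ (succ zero)))))
observation: contracting a beta-redex first, the term normalizes in 12 steps.


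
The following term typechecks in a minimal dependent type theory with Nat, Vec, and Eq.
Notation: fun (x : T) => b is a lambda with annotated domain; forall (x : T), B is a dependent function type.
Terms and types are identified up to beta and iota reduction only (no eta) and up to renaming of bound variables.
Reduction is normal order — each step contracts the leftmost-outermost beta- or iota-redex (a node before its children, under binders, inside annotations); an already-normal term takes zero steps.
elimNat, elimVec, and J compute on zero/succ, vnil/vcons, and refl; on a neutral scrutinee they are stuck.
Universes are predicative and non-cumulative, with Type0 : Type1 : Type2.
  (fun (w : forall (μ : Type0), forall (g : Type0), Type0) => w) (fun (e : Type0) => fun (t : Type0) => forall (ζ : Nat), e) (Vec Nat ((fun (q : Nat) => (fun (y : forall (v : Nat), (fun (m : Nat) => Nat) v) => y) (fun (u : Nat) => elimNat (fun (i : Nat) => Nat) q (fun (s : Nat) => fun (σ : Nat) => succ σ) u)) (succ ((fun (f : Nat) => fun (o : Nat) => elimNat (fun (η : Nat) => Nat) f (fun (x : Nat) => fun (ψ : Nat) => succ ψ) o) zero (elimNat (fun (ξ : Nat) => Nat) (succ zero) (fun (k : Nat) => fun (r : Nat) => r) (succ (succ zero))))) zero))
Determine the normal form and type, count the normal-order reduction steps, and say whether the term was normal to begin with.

reduced normal form:
  fun (w : Type0) => forall (μ : Nat), Vec Nat (succ (succ zero))
type:
  forall (w : Type0), Type0
normal-order step count: 19
already normal: no
first contracted redex: a beta-redex


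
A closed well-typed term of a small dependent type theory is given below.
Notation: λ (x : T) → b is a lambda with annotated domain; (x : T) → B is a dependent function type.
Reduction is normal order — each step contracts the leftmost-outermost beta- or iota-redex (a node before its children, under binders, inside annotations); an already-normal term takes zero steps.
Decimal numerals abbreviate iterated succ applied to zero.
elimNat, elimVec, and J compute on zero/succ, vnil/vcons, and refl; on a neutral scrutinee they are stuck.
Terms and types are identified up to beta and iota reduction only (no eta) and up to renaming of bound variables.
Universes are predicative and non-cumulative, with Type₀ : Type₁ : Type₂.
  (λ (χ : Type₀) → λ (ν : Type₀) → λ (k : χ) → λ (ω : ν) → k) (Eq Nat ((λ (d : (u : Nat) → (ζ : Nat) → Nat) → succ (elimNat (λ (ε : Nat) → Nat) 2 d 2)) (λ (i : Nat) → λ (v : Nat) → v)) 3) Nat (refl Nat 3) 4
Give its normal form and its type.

resulting normal form:
  refl Nat 3
inferred type:
  Eq Nat 3 3
observation: the term reaches its normal form after 4 normal-order steps.


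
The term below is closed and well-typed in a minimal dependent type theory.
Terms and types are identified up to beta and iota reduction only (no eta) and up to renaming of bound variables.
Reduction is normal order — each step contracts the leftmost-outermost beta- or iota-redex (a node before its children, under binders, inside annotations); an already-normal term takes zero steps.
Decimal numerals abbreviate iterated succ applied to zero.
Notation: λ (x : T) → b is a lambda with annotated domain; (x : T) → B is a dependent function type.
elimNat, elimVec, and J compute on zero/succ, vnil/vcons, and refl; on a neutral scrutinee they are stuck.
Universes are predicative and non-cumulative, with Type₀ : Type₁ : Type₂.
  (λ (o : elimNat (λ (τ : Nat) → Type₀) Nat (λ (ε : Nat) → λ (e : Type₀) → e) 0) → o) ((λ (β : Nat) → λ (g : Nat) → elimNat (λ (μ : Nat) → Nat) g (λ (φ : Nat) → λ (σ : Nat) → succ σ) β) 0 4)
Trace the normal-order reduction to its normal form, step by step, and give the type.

normal-order reduction:
  (λ (o : elimNat (λ (τ : Nat) → Type₀) Nat (λ (ε : Nat) → λ (e : Type₀) → e) 0) → o) ((λ (β : Nat) → λ (g : Nat) → elimNat (λ (μ : Nat) → Nat) g (λ (φ : Nat) → λ (σ : Nat) → succ σ) β) 0 4)
  ~> (λ (o : Nat) → λ (τ : Nat) → elimNat (λ (ε : Nat) → Nat) τ (λ (e : Nat) → λ (β : Nat) → succ β) o) 0 4
  ~> (λ (o : Nat) → elimNat (λ (τ : Nat) → Nat) o (λ (ε : Nat) → λ (e : Nat) → succ e) 0) 4
  ~> elimNat (λ (o : Nat) → Nat) 4 (λ (τ : Nat) → λ (ε : Nat) → succ ε) 0
  ~> 4
inferred type:
  Nat


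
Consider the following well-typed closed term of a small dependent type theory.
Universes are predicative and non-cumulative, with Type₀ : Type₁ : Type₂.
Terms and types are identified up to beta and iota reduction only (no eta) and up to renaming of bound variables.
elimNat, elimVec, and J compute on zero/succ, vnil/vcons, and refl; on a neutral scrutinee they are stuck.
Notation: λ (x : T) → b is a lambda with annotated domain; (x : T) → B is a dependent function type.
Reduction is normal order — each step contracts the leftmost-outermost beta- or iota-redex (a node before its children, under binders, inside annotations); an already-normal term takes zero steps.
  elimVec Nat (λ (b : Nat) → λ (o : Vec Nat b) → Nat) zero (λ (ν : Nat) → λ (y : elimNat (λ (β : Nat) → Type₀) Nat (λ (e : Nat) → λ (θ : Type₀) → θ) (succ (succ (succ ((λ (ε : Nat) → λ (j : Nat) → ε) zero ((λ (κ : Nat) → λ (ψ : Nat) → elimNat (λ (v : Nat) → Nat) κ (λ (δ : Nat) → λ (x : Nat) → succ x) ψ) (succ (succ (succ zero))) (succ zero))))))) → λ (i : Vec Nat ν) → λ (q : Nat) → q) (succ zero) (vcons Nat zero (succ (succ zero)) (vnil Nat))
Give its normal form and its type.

resulting normal form:
  zero
the term's type:
  Nat
observation: normalization takes exactly 6 steps under the normal-order strategy.


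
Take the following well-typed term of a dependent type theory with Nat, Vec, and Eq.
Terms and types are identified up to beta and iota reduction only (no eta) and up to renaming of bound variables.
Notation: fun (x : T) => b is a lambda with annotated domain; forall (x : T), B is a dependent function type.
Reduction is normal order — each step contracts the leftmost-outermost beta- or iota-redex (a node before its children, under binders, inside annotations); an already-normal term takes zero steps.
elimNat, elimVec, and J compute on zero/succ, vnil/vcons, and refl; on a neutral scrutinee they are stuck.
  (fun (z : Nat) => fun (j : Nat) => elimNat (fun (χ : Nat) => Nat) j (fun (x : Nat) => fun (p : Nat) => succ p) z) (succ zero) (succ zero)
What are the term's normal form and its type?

reduced normal form:
  succ (succ zero)
inferred type:
  Nat


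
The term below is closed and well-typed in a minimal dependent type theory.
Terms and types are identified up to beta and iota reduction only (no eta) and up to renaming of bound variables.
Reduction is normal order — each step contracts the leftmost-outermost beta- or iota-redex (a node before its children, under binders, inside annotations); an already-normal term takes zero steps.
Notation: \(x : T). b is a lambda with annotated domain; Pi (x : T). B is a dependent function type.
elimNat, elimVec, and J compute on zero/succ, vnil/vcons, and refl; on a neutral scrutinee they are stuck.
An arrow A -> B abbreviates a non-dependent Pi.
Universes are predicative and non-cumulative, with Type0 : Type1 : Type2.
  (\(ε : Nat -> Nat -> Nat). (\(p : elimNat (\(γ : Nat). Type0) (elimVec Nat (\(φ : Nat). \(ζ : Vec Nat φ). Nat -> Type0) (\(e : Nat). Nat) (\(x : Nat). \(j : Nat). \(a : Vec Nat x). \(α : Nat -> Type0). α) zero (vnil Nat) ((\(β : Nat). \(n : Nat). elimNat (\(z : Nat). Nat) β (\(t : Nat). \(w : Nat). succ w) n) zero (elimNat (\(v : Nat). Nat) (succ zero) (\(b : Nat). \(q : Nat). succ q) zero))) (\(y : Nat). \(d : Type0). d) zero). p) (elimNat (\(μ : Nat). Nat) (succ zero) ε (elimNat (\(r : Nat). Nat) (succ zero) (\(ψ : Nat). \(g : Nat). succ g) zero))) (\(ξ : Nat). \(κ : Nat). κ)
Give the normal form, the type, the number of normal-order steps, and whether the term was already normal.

normal form:
  succ zero
type:
  Nat
steps to reach normal form (normal order): 7
term was already normal: no
first redex: a beta-redex


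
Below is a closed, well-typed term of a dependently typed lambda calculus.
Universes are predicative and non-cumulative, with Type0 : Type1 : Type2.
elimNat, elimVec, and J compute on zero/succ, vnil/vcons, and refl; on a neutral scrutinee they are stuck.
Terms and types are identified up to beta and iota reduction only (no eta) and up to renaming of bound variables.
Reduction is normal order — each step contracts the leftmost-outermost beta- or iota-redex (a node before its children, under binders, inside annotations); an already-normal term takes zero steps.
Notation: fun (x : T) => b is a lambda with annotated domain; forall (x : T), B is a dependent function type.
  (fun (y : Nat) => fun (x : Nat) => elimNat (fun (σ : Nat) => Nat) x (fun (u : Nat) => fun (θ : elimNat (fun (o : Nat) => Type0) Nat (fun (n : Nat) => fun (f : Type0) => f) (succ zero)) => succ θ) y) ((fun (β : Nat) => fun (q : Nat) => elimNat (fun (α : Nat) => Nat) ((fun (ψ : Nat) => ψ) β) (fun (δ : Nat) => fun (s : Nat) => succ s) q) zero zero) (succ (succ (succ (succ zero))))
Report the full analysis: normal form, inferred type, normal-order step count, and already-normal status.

resulting normal form:
  succ (succ (succ (succ zero)))
inferred type:
  Nat
normal-order step count: 11
started in normal form: no
first contracted redex: a beta-redex


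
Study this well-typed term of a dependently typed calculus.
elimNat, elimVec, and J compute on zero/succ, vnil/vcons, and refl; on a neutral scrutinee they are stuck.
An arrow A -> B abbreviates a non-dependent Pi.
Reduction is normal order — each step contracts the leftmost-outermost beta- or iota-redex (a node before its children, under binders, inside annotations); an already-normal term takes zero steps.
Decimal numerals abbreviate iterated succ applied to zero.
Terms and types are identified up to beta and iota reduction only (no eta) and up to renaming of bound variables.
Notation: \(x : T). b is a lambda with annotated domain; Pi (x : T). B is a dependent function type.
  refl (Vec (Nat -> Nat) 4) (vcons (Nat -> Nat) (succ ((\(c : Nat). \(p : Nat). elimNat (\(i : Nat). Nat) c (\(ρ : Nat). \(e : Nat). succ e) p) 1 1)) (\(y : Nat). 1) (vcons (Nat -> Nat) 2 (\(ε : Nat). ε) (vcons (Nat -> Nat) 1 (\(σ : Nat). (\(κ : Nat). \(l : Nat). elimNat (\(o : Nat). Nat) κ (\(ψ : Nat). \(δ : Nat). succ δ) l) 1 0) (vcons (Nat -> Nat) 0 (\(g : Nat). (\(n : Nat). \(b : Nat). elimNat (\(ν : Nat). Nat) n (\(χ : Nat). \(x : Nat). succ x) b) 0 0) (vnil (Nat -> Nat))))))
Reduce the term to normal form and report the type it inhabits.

reduced normal form:
  refl (Vec (Nat -> Nat) 4) (vcons (Nat -> Nat) 3 (\(c : Nat). 1) (vcons (Nat -> Nat) 2 (\(p : Nat). p) (vcons (Nat -> Nat) 1 (\(i : Nat). 1) (vcons (Nat -> Nat) 0 (\(ρ : Nat). 0) (vnil (Nat -> Nat))))))
type:
  Eq (Vec (Nat -> Nat) 4) (vcons (Nat -> Nat) 3 (\(c : Nat). 1) (vcons (Nat -> Nat) 2 (\(p : Nat). p) (vcons (Nat -> Nat) 1 (\(i : Nat). 1) (vcons (Nat -> Nat) 0 (\(ρ : Nat). 0) (vnil (Nat -> Nat)))))) (vcons (Nat -> Nat) 3 (\(e : Nat). 1) (vcons (Nat -> Nat) 2 (\(y : Nat). y) (vcons (Nat -> Nat) 1 (\(ε : Nat). 1) (vcons (Nat -> Nat) 0 (\(σ : Nat). 0) (vnil (Nat -> Nat))))))
observation: 12 normal-order steps separate the term from its normal form.


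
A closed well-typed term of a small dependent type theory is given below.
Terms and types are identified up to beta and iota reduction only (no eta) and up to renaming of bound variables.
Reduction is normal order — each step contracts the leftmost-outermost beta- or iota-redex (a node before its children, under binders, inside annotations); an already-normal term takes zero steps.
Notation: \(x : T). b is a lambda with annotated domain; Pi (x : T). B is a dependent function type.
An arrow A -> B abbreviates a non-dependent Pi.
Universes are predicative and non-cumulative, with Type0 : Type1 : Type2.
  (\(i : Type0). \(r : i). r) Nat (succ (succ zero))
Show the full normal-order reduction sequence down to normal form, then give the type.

normal-order reduction:
  (\(i : Type0). \(r : i). r) Nat (succ (succ zero))
  ~> (\(i : Nat). i) (succ (succ zero))
  ~> succ (succ zero)
inferred type:
  Nat


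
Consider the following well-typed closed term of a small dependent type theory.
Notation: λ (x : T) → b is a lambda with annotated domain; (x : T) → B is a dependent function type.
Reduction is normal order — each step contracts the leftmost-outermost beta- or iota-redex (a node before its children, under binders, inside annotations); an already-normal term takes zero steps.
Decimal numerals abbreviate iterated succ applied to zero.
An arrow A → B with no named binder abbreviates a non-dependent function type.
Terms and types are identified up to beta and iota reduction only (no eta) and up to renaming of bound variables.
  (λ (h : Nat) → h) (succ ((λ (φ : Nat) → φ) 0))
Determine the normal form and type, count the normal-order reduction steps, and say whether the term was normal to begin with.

normal form:
  1
type:
  Nat
steps to reach normal form (normal order): 2
already normal: no
first contracted redex: a beta-redex


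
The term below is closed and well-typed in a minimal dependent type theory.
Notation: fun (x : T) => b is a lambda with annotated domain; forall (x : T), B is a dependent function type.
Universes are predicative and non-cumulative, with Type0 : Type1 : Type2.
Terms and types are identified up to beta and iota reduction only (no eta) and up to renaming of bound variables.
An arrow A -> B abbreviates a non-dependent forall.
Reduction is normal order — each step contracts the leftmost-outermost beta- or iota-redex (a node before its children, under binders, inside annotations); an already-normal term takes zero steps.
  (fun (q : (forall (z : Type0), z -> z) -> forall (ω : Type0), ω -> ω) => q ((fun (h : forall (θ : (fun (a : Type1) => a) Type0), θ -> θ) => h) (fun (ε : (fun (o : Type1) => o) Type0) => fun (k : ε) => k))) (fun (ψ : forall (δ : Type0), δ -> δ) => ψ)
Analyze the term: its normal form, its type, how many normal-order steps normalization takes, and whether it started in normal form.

resulting normal form:
  fun (q : Type0) => fun (z : q) => z
the term's type:
  forall (q : Type0), q -> q
reduction steps (normal order): 4
already normal: no
first contracted redex: a beta-redex


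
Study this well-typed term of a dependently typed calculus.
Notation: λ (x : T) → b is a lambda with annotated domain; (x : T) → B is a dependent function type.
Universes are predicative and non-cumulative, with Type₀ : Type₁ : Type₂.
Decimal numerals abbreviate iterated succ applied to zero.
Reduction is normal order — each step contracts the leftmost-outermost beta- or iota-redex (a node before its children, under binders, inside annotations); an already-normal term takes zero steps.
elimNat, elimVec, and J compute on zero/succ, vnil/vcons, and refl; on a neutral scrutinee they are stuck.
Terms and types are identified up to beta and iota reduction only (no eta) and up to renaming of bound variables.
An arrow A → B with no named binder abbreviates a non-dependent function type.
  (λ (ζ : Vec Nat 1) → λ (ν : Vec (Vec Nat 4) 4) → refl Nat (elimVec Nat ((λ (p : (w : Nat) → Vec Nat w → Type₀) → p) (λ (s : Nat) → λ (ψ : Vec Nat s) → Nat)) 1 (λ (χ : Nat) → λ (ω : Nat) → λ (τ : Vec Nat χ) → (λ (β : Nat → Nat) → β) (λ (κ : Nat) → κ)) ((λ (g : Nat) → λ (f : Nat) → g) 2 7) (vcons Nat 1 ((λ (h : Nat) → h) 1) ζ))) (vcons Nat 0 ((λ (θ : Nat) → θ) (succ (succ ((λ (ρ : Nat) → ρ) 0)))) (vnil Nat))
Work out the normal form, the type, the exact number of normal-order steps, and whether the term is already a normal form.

resulting normal form:
  λ (ζ : Vec (Vec Nat 4) 4) → refl Nat 1
type:
  Vec (Vec Nat 4) 4 → Eq Nat 1 1
normal-order step count: 14
started in normal form: no
first redex: a beta-redex


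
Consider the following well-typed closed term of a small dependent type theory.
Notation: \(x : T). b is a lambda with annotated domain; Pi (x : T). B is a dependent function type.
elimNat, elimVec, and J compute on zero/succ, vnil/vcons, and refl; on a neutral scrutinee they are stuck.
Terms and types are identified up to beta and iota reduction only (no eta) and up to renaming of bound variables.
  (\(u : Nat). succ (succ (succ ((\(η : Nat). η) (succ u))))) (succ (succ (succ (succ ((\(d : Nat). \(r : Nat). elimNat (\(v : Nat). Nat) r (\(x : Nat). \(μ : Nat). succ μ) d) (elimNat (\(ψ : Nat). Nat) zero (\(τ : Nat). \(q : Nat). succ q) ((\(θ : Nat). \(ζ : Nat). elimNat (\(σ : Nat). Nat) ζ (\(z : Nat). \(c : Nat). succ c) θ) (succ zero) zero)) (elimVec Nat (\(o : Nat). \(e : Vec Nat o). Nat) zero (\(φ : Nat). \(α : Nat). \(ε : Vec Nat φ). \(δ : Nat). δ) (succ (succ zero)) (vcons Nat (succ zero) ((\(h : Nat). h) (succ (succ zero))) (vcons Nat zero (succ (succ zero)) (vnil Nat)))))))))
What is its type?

inferred type:
  Nat


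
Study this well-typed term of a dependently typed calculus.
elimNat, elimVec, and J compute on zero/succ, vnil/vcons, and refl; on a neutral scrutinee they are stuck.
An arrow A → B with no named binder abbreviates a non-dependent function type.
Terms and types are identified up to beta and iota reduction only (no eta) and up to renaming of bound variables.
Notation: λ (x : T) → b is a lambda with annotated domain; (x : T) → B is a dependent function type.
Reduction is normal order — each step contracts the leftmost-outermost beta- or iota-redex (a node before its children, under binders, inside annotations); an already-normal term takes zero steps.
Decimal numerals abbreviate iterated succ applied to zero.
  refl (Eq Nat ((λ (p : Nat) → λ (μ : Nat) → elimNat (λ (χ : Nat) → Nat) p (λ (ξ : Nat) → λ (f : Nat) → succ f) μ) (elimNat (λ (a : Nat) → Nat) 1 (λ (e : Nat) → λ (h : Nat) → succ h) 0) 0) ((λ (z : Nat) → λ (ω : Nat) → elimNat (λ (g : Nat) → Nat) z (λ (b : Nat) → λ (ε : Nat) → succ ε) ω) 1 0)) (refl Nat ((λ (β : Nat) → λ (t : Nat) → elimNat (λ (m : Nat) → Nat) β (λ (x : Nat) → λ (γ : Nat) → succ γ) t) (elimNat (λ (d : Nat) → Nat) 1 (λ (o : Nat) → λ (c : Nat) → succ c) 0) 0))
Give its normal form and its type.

resulting normal form:
  refl (Eq Nat 1 1) (refl Nat 1)
inferred type:
  Eq (Eq Nat 1 1) (refl Nat 1) (refl Nat 1)


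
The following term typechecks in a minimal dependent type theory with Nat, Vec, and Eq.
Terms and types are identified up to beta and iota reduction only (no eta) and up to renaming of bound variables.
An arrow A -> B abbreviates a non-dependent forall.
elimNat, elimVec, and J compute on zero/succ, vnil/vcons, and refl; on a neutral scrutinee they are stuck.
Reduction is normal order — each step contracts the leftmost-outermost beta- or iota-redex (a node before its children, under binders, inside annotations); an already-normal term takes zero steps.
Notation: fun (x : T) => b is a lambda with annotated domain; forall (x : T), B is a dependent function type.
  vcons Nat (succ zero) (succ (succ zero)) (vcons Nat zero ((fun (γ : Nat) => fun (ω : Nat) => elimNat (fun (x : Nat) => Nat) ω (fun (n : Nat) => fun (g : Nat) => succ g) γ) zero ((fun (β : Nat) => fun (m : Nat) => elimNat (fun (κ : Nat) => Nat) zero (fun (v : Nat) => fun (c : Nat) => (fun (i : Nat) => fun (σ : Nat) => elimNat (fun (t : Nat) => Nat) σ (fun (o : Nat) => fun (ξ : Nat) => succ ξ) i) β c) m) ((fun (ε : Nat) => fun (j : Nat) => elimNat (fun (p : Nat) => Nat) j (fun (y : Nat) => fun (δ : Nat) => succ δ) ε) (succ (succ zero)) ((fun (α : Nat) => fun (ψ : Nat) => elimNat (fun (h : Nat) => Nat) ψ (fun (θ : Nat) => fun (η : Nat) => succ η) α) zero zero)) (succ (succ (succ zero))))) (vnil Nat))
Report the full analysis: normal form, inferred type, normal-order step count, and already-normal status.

resulting normal form:
  vcons Nat (succ zero) (succ (succ zero)) (vcons Nat zero (succ (succ (succ (succ (succ (succ zero)))))) (vnil Nat))
inferred type:
  Vec Nat (succ (succ zero))
normal-order step count: 78
already normal: no
first contracted redex: a beta-redex


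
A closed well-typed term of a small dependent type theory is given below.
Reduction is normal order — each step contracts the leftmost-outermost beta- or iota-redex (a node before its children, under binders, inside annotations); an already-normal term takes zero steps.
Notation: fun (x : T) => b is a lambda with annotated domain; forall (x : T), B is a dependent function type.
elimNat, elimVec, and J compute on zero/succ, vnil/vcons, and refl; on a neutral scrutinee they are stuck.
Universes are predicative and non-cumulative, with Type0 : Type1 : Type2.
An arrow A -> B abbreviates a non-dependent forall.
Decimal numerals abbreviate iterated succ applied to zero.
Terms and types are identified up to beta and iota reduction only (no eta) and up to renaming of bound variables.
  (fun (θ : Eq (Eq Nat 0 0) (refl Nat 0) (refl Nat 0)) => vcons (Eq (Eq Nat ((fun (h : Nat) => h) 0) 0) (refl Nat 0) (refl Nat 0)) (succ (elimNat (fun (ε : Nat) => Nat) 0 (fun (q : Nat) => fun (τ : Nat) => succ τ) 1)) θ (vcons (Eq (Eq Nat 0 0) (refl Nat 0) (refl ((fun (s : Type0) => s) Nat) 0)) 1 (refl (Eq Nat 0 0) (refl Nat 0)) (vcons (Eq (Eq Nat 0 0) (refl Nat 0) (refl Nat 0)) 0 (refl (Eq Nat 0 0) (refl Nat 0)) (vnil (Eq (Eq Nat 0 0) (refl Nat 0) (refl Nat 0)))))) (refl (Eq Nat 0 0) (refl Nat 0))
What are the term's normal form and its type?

normal form:
  vcons (Eq (Eq Nat 0 0) (refl Nat 0) (refl Nat 0)) 2 (refl (Eq Nat 0 0) (refl Nat 0)) (vcons (Eq (Eq Nat 0 0) (refl Nat 0) (refl Nat 0)) 1 (refl (Eq Nat 0 0) (refl Nat 0)) (vcons (Eq (Eq Nat 0 0) (refl Nat 0) (refl Nat 0)) 0 (refl (Eq Nat 0 0) (refl Nat 0)) (vnil (Eq (Eq Nat 0 0) (refl Nat 0) (refl Nat 0)))))
type:
  Vec (Eq (Eq Nat 0 0) (refl Nat 0) (refl Nat 0)) 3
observation: contracting a beta-redex first, the term normalizes in 7 steps.


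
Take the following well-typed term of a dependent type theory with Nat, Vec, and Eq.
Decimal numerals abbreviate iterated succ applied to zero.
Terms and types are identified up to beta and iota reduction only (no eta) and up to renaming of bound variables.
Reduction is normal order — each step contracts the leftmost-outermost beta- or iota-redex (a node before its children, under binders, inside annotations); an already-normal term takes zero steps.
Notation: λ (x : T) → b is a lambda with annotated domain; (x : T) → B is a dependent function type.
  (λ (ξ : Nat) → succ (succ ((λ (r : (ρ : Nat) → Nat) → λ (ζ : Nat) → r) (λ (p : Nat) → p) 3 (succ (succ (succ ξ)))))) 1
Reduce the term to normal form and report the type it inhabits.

normal form:
  6
the term's type:
  Nat
observation: normalization takes exactly 4 steps under the normal-order strategy.


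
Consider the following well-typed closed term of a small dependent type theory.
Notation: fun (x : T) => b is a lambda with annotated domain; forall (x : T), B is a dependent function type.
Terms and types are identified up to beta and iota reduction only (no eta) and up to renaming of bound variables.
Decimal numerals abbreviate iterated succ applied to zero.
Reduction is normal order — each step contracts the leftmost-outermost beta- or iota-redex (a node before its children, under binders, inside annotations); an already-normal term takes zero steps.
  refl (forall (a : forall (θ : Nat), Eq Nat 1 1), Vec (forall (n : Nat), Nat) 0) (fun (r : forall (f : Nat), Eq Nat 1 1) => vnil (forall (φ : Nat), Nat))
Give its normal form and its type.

resulting normal form:
  refl (forall (a : forall (θ : Nat), Eq Nat 1 1), Vec (forall (n : Nat), Nat) 0) (fun (r : forall (f : Nat), Eq Nat 1 1) => vnil (forall (φ : Nat), Nat))
inferred type:
  Eq (forall (a : forall (θ : Nat), Eq Nat 1 1), Vec (forall (n : Nat), Nat) 0) (fun (r : forall (f : Nat), Eq Nat 1 1) => vnil (forall (φ : Nat), Nat)) (fun (ζ : forall (d : Nat), Eq Nat 1 1) => vnil (forall (τ : Nat), Nat))
observation: no redex remains anywhere in the term; it is its own normal form.


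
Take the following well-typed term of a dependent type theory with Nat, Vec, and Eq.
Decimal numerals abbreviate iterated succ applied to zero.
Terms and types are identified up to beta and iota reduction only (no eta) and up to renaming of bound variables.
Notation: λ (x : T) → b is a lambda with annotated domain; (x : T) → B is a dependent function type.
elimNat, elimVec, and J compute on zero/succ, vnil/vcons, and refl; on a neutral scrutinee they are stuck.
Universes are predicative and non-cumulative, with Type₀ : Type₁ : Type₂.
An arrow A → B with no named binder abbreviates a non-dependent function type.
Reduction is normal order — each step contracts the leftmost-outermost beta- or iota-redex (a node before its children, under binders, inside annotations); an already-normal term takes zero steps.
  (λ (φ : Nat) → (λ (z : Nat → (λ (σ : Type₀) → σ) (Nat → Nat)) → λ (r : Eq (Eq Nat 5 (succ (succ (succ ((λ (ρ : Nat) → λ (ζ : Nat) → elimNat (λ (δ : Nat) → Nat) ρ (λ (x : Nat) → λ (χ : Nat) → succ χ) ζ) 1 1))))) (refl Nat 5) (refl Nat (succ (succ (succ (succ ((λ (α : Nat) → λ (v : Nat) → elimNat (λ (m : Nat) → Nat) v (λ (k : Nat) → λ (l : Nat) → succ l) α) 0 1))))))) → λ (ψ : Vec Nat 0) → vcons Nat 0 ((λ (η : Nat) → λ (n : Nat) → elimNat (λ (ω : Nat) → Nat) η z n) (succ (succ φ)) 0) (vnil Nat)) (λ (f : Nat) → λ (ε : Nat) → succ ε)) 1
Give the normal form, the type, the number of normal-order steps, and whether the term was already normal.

normal form:
  λ (φ : Eq (Eq Nat 5 5) (refl Nat 5) (refl Nat 5)) → λ (z : Vec Nat 0) → vcons Nat 0 3 (vnil Nat)
inferred type:
  Eq (Eq Nat 5 5) (refl Nat 5) (refl Nat 5) → Vec Nat 0 → Vec Nat 1
normal-order step count: 14
already normal: no
first redex: a beta-redex


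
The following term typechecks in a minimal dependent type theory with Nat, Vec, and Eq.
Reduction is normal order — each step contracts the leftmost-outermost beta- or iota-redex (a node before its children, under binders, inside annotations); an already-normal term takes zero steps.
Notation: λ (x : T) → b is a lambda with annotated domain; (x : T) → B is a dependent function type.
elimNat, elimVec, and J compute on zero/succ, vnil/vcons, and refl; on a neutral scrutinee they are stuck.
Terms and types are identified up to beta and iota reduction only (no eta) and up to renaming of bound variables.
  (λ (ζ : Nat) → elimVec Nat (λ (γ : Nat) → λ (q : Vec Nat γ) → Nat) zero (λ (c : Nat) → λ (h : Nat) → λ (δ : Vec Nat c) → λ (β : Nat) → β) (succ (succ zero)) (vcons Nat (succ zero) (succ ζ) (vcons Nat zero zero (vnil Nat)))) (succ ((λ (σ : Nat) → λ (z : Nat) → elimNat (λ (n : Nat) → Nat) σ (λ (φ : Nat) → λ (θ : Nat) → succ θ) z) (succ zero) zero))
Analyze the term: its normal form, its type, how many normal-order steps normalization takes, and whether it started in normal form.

resulting normal form:
  zero
inferred type:
  Nat
normal-order step count: 12
started in normal form: no
first redex: a beta-redex


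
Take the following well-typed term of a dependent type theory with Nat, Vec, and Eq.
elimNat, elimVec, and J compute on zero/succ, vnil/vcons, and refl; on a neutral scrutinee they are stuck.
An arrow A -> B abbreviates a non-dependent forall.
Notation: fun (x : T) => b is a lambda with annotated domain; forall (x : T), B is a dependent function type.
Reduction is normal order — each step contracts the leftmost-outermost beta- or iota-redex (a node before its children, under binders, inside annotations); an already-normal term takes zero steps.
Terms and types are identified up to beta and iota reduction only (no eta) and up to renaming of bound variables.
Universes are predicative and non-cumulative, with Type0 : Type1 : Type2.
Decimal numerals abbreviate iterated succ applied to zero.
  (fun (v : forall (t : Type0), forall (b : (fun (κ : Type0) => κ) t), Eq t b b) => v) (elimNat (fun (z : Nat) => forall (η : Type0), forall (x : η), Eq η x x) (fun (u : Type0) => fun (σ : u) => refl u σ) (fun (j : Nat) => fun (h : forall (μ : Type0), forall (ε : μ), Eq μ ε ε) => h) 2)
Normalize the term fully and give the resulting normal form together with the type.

normal form:
  fun (v : Type0) => fun (t : v) => refl v t
type:
  forall (v : Type0), forall (t : v), Eq v t t


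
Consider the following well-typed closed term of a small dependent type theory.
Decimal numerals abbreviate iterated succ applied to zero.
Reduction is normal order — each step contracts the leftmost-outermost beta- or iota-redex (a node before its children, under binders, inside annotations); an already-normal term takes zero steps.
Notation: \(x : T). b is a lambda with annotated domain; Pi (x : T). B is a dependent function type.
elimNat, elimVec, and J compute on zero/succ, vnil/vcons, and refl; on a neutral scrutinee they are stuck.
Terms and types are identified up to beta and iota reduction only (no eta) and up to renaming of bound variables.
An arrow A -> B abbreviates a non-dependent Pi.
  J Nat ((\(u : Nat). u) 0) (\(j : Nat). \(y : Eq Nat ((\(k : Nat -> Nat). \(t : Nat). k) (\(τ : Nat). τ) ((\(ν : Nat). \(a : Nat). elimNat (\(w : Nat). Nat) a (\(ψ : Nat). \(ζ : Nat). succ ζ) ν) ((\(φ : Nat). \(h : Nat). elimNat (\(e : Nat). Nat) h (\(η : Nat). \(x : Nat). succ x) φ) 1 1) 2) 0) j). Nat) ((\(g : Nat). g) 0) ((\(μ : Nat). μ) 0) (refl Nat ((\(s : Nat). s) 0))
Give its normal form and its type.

resulting normal form:
  0
the term's type:
  Nat
observation: contracting a J iota-redex first, the term normalizes in 2 steps.


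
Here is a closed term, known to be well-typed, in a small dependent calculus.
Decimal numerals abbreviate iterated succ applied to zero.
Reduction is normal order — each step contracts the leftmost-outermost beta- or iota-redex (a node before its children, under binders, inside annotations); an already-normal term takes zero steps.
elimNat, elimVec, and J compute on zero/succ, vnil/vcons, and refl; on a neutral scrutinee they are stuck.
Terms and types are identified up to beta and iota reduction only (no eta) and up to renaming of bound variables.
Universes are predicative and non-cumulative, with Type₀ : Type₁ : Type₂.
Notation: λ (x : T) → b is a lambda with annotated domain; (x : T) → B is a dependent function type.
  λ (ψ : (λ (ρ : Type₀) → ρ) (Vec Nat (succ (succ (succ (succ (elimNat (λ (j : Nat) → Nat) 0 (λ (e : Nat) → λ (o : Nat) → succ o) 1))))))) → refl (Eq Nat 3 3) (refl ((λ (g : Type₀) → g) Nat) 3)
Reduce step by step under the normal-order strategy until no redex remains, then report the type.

normal-order reduction:
  λ (ψ : (λ (ρ : Type₀) → ρ) (Vec Nat (succ (succ (succ (succ (elimNat (λ (j : Nat) → Nat) 0 (λ (e : Nat) → λ (o : Nat) → succ o) 1))))))) → refl (Eq Nat 3 3) (refl ((λ (g : Type₀) → g) Nat) 3)
  ~> λ (ψ : Vec Nat (succ (succ (succ (succ (elimNat (λ (ρ : Nat) → Nat) 0 (λ (j : Nat) → λ (e : Nat) → succ e) 1)))))) → refl (Eq Nat 3 3) (refl ((λ (o : Type₀) → o) Nat) 3)
  ~> λ (ψ : Vec Nat (succ (succ (succ (succ ((λ (ρ : Nat) → λ (j : Nat) → succ j) 0 (elimNat (λ (e : Nat) → Nat) 0 (λ (o : Nat) → λ (g : Nat) → succ g) 0))))))) → refl (Eq Nat 3 3) (refl ((λ (l : Type₀) → l) Nat) 3)
  ~> λ (ψ : Vec Nat (succ (succ (succ (succ ((λ (ρ : Nat) → succ ρ) (elimNat (λ (j : Nat) → Nat) 0 (λ (e : Nat) → λ (o : Nat) → succ o) 0))))))) → refl (Eq Nat 3 3) (refl ((λ (g : Type₀) → g) Nat) 3)
  ~> λ (ψ : Vec Nat (succ (succ (succ (succ (succ (elimNat (λ (ρ : Nat) → Nat) 0 (λ (j : Nat) → λ (e : Nat) → succ e) 0))))))) → refl (Eq Nat 3 3) (refl ((λ (o : Type₀) → o) Nat) 3)
  ~> λ (ψ : Vec Nat 5) → refl (Eq Nat 3 3) (refl ((λ (ρ : Type₀) → ρ) Nat) 3)
  ~> λ (ψ : Vec Nat 5) → refl (Eq Nat 3 3) (refl Nat 3)
inferred type:
  (ψ : Vec Nat 5) → Eq (Eq Nat 3 3) (refl Nat 3) (refl Nat 3)


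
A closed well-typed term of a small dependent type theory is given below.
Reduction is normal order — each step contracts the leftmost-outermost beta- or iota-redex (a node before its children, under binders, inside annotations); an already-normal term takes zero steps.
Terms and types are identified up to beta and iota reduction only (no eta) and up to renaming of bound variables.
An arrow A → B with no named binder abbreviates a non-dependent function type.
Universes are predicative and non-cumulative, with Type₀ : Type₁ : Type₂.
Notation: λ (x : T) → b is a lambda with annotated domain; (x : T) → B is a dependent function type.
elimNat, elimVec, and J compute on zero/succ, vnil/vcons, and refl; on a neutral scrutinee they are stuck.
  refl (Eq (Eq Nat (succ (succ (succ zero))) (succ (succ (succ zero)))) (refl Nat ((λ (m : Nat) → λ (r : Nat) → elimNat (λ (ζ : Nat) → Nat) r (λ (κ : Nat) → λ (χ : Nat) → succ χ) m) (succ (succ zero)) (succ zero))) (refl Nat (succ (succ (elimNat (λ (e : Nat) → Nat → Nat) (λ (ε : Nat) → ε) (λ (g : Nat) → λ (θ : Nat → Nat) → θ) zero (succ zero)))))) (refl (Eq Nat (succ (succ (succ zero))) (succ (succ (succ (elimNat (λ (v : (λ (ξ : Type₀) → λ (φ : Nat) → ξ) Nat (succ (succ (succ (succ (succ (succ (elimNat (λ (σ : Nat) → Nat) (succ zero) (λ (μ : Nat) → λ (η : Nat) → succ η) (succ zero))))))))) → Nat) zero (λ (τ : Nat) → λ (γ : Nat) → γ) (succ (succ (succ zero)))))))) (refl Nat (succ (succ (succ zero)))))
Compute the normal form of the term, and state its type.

resulting normal form:
  refl (Eq (Eq Nat (succ (succ (succ zero))) (succ (succ (succ zero)))) (refl Nat (succ (succ (succ zero)))) (refl Nat (succ (succ (succ zero))))) (refl (Eq Nat (succ (succ (succ zero))) (succ (succ (succ zero)))) (refl Nat (succ (succ (succ zero)))))
the term's type:
  Eq (Eq (Eq Nat (succ (succ (succ zero))) (succ (succ (succ zero)))) (refl Nat (succ (succ (succ zero)))) (refl Nat (succ (succ (succ zero))))) (refl (Eq Nat (succ (succ (succ zero))) (succ (succ (succ zero)))) (refl Nat (succ (succ (succ zero))))) (refl (Eq Nat (succ (succ (succ zero))) (succ (succ (succ zero)))) (refl Nat (succ (succ (succ zero)))))
observation: normalization takes exactly 21 steps under the normal-order strategy.


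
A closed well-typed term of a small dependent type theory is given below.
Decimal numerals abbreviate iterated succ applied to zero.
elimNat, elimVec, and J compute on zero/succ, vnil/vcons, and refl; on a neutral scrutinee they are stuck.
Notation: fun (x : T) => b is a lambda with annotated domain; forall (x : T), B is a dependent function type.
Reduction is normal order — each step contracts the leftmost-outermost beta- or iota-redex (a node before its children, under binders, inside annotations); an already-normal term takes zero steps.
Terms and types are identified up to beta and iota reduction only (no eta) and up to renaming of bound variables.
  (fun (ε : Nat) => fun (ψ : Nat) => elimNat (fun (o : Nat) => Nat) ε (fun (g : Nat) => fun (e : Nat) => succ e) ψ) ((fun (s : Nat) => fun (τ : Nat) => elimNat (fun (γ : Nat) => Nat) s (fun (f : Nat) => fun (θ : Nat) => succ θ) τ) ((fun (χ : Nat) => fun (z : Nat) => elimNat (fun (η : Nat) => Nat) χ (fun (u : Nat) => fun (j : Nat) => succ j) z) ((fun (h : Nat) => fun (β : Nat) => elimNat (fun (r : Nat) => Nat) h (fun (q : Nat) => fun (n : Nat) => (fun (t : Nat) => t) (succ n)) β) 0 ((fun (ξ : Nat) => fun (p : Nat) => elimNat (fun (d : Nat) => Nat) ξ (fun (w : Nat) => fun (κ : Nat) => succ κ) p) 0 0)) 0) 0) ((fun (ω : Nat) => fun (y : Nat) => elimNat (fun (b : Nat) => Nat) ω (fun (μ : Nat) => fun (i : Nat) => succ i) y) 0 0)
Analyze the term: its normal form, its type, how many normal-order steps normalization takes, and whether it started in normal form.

reduced normal form:
  0
type:
  Nat
reduction steps (normal order): 19
term was already normal: no
first redex: a beta-redex
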